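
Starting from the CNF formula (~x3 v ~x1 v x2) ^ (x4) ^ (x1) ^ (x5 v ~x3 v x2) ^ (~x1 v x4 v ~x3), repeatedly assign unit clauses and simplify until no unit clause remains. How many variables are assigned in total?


Unit propagation repeatedly assigns the literal in any unit clause, then simplifies.
Assignments in order: x4 = T, x1 = T.
No further unit clauses remain.
Total variables assigned = 2.

2


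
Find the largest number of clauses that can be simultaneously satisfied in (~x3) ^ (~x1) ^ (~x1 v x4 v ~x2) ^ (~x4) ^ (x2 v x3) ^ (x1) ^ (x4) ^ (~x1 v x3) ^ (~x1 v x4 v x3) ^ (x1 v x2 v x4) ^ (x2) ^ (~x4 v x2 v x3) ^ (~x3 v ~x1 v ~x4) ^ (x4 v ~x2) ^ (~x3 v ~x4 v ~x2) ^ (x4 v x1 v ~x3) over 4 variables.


Enumerate all 16 truth assignments.
For each, count how many of the 16 clauses are satisfied.
The formula is not fully satisfiable, so the maximum is below 16.
Maximum simultaneously satisfiable clauses = 14.

14


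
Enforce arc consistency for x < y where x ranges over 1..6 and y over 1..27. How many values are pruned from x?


For the constraint x < y, x needs a supporting value in y's domain.
x can be at most 26 (one less than y's maximum).
Valid x values from domain: 6 out of 6.
Pruned = 6 - 6 = 0.

0


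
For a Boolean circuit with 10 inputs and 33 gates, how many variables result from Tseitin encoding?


The Tseitin transformation introduces one auxiliary variable per gate.
Total variables = inputs + gates = 10 + 33 = 43.

43


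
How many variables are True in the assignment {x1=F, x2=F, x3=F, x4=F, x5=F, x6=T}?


The weight is the number of variables assigned True.
True variables: x6.
Weight = 1.

1


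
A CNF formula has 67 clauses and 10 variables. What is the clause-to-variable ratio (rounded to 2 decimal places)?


Clause-to-variable ratio = clauses / variables.
67 / 10 = 6.7.

6.7


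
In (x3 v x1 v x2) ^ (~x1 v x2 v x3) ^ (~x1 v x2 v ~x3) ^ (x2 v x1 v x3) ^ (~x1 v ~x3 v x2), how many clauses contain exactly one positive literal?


A definite clause has exactly one positive literal.
Clause 1: 3 positive -> not definite
Clause 2: 2 positive -> not definite
Clause 3: 1 positive -> definite
Clause 4: 3 positive -> not definite
Clause 5: 1 positive -> definite
Definite clause count = 2.

2


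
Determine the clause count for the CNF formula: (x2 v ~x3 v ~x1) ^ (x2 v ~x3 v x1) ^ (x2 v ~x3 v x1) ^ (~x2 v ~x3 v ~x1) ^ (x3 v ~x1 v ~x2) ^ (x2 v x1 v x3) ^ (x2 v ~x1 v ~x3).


Each group enclosed in parentheses joined by ^ is one clause.
Counting the conjuncts: 7 clauses.

7


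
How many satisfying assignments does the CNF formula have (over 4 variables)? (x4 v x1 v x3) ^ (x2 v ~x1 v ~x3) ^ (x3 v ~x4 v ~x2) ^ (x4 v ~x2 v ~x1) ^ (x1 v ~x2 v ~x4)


Enumerate all 16 truth assignments over 4 variables.
Test each against every clause.
Satisfying assignments found: 7.

7


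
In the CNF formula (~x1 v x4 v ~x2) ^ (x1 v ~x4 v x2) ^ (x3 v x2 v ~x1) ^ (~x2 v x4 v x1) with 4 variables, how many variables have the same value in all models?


Find all satisfying assignments: 8 model(s).
Check which variables have the same value in every model.
No variable is fixed across all models.
Backbone size = 0.

0


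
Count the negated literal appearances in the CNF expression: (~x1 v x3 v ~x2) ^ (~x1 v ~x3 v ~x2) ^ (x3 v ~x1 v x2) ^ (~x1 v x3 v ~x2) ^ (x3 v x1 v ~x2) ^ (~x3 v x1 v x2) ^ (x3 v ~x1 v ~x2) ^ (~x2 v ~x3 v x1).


Scan each clause for negated literals.
Clause 1: 2 negative; Clause 2: 3 negative; Clause 3: 1 negative; Clause 4: 2 negative; Clause 5: 1 negative; Clause 6: 1 negative; Clause 7: 2 negative; Clause 8: 2 negative.
Total negative literal occurrences = 14.

14


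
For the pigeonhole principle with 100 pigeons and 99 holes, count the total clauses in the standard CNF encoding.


The PHP encoding has two parts:
1) At-least-one-hole clauses: 100 (one per pigeon, each with 99 literals).
2) At-most-one-pigeon-per-hole clauses: 99 holes * C(100,2) = 99 * 4950 = 490050.
Total clauses = 100 + 490050 = 490150.

490150


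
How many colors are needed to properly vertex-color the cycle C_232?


A cycle on an even number of vertices is bipartite: alternate two colors around the cycle.
Since 232 is even, two colors suffice, and at least two are needed because the graph has edges.
Chromatic number = 2.

2


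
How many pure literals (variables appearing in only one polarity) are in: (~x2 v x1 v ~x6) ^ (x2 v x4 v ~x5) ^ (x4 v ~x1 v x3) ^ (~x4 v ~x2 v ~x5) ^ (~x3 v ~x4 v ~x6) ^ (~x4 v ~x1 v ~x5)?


A pure literal appears in only one polarity across all clauses.
Pure literals: x5 (negative only), x6 (negative only).
Count = 2.

2


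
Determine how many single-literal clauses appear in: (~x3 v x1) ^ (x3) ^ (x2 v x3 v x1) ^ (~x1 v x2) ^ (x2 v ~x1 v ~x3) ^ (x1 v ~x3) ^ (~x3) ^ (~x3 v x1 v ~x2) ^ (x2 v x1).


A unit clause contains exactly one literal.
Unit clauses found: (x3), (~x3).
Count = 2.

2


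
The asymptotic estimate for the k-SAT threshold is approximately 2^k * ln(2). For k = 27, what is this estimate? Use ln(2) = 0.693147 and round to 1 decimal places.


Using the asymptotic formula: threshold ~ 2^k * ln(2).
2^27 = 134217728.
134217728 * 0.693147 = 93032615.5.

93032615.5


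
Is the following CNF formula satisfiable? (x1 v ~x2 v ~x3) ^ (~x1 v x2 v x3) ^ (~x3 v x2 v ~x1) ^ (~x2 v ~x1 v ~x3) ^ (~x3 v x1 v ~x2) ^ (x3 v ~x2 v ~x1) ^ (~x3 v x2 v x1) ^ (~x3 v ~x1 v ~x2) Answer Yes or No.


Check all 8 possible truth assignments.
Number of satisfying assignments found: 2.
The formula is satisfiable.

Yes


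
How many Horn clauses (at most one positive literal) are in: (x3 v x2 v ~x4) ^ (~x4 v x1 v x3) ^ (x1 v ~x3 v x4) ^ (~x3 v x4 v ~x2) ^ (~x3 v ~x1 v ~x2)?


A Horn clause has at most one positive literal.
Clause 1: 2 positive lit(s) -> not Horn
Clause 2: 2 positive lit(s) -> not Horn
Clause 3: 2 positive lit(s) -> not Horn
Clause 4: 1 positive lit(s) -> Horn
Clause 5: 0 positive lit(s) -> Horn
Total Horn clauses = 2.

2


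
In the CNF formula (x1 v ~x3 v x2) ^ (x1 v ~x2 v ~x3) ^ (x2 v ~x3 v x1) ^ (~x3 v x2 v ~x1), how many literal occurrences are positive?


Scan each clause for unnegated literals.
Clause 1: 2 positive; Clause 2: 1 positive; Clause 3: 2 positive; Clause 4: 1 positive.
Total positive literal occurrences = 6.

6


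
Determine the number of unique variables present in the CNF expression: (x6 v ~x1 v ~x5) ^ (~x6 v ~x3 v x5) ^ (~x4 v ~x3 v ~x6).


Identify each distinct variable in the formula.
Variables found: x1, x3, x4, x5, x6.
Total distinct variables = 5.

5


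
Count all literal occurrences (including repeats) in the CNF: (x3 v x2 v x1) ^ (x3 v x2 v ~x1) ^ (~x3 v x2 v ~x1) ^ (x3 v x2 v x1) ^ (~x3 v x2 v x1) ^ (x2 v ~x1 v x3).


Clause lengths: 3, 3, 3, 3, 3, 3.
Sum = 3 + 3 + 3 + 3 + 3 + 3 = 18.

18


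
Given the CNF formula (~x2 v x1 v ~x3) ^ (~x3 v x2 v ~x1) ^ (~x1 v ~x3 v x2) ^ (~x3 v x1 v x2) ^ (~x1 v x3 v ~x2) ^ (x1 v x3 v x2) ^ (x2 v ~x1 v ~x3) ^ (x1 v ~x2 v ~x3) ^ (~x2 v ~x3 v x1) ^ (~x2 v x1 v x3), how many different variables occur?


Identify each distinct variable in the formula.
Variables found: x1, x2, x3.
Total distinct variables = 3.

3


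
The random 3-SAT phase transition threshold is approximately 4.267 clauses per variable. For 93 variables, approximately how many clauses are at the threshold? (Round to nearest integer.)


The 3-SAT phase transition occurs at approximately 4.267 clauses per variable.
m = 4.267 * 93 = 396.831.
Rounded to nearest integer: 397.

397


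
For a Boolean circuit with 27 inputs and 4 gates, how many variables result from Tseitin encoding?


The Tseitin transformation introduces one auxiliary variable per gate.
Total variables = inputs + gates = 27 + 4 = 31.

31


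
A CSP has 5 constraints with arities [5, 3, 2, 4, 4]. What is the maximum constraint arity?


The arities are: 5, 3, 2, 4, 4.
Scan for the maximum value.
Maximum arity = 5.

5


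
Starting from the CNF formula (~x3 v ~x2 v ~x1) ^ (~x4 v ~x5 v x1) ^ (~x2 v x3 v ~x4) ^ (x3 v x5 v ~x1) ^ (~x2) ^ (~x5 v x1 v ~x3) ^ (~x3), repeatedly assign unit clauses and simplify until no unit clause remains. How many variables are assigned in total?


Unit propagation repeatedly assigns the literal in any unit clause, then simplifies.
Assignments in order: x2 = F, x3 = F.
No further unit clauses remain.
Total variables assigned = 2.

2


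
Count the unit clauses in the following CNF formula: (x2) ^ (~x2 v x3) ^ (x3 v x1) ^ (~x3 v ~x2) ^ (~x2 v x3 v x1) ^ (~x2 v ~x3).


A unit clause contains exactly one literal.
Unit clauses found: (x2).
Count = 1.

1


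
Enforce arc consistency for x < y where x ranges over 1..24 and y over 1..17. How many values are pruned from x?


For the constraint x < y, x needs a supporting value in y's domain.
x can be at most 16 (one less than y's maximum).
Valid x values from domain: 16 out of 24.
Pruned = 24 - 16 = 8.

8


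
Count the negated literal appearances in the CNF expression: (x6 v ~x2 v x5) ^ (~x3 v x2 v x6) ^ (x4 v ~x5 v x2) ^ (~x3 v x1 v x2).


Scan each clause for negated literals.
Clause 1: 1 negative; Clause 2: 1 negative; Clause 3: 1 negative; Clause 4: 1 negative.
Total negative literal occurrences = 4.

4


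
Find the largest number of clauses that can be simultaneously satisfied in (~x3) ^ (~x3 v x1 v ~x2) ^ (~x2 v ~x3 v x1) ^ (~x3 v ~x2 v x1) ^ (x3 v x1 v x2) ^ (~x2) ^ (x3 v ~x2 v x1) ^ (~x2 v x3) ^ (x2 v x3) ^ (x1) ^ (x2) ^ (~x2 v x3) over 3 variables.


Enumerate all 8 truth assignments.
For each, count how many of the 12 clauses are satisfied.
The formula is not fully satisfiable, so the maximum is below 12.
Maximum simultaneously satisfiable clauses = 10.

10


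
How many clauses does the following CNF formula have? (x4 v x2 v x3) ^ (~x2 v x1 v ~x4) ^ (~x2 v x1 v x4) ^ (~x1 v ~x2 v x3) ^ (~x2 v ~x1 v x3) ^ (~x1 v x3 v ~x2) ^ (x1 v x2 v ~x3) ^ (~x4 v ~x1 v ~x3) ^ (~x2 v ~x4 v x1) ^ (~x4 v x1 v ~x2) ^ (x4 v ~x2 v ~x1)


Each group enclosed in parentheses joined by ^ is one clause.
Counting the conjuncts: 11 clauses.

11


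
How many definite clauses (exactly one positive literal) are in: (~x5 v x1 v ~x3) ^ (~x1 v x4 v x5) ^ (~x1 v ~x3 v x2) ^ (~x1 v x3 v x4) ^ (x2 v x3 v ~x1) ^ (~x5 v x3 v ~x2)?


A definite clause has exactly one positive literal.
Clause 1: 1 positive -> definite
Clause 2: 2 positive -> not definite
Clause 3: 1 positive -> definite
Clause 4: 2 positive -> not definite
Clause 5: 2 positive -> not definite
Clause 6: 1 positive -> definite
Definite clause count = 3.

3


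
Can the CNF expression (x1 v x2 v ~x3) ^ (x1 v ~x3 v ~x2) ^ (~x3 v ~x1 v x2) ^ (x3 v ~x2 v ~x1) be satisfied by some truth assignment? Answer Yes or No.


Check all 8 possible truth assignments.
Number of satisfying assignments found: 4.
The formula is satisfiable.

Yes


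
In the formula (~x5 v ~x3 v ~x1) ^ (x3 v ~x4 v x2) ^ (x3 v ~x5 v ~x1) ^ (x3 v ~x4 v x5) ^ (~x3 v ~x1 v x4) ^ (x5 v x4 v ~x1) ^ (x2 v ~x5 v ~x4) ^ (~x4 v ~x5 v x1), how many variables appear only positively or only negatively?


A pure literal appears in only one polarity across all clauses.
Pure literals: x2 (positive only).
Count = 1.

1


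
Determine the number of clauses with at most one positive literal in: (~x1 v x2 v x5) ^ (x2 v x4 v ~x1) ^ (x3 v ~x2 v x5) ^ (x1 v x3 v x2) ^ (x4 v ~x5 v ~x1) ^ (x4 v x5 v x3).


A Horn clause has at most one positive literal.
Clause 1: 2 positive lit(s) -> not Horn
Clause 2: 2 positive lit(s) -> not Horn
Clause 3: 2 positive lit(s) -> not Horn
Clause 4: 3 positive lit(s) -> not Horn
Clause 5: 1 positive lit(s) -> Horn
Clause 6: 3 positive lit(s) -> not Horn
Total Horn clauses = 1.

1


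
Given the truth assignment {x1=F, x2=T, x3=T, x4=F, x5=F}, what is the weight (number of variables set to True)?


The weight is the number of variables assigned True.
True variables: x2, x3.
Weight = 2.

2


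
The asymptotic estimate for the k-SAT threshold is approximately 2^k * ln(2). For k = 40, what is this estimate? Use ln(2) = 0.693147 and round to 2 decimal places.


Using the asymptotic formula: threshold ~ 2^k * ln(2).
2^40 = 1099511627776.
1099511627776 * 0.693147 = 762123186258.05.

762123186258.05


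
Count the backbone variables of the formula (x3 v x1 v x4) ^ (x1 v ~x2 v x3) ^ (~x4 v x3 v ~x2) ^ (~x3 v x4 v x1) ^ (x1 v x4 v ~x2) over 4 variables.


Find all satisfying assignments: 10 model(s).
Check which variables have the same value in every model.
No variable is fixed across all models.
Backbone size = 0.

0


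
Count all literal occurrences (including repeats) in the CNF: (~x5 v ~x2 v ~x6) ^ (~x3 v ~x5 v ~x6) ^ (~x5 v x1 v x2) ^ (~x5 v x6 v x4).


Clause lengths: 3, 3, 3, 3.
Sum = 3 + 3 + 3 + 3 = 12.

12


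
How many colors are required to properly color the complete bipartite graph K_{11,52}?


K_{11,52} is bipartite by definition: the two parts are independent sets, with every edge crossing between them.
Color all vertices in one part with color 1 and all vertices in the other part with color 2.
Since the graph has at least one edge, one color does not suffice.
Chromatic number = 2.

2


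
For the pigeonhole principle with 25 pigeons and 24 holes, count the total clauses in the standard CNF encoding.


The PHP encoding has two parts:
1) At-least-one-hole clauses: 25 (one per pigeon, each with 24 literals).
2) At-most-one-pigeon-per-hole clauses: 24 holes * C(25,2) = 24 * 300 = 7200.
Total clauses = 25 + 7200 = 7225.

7225


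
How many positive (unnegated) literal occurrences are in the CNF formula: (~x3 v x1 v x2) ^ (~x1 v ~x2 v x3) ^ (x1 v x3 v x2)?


Scan each clause for unnegated literals.
Clause 1: 2 positive; Clause 2: 1 positive; Clause 3: 3 positive.
Total positive literal occurrences = 6.

6


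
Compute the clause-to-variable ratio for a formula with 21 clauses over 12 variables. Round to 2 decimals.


Clause-to-variable ratio = clauses / variables.
21 / 12 = 1.75.

1.75


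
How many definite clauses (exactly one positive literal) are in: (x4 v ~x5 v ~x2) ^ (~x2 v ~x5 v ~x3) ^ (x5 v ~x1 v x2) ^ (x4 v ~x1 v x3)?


A definite clause has exactly one positive literal.
Clause 1: 1 positive -> definite
Clause 2: 0 positive -> not definite
Clause 3: 2 positive -> not definite
Clause 4: 2 positive -> not definite
Definite clause count = 1.

1


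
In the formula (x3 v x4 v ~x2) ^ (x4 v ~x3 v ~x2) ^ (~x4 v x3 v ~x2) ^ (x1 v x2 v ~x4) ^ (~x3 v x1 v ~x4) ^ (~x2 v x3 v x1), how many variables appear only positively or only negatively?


A pure literal appears in only one polarity across all clauses.
Pure literals: x1 (positive only).
Count = 1.

1


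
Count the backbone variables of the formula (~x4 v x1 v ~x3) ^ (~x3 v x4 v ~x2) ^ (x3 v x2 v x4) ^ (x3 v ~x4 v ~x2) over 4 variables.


Find all satisfying assignments: 8 model(s).
Check which variables have the same value in every model.
No variable is fixed across all models.
Backbone size = 0.

0


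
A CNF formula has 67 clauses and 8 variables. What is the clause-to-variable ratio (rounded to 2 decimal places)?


Clause-to-variable ratio = clauses / variables.
67 / 8 = 8.38.

8.38


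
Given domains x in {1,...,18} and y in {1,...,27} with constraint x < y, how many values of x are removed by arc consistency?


For the constraint x < y, x needs a supporting value in y's domain.
x can be at most 26 (one less than y's maximum).
Valid x values from domain: 18 out of 18.
Pruned = 18 - 18 = 0.

0


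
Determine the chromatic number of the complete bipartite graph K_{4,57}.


K_{4,57} is bipartite by definition: the two parts are independent sets, with every edge crossing between them.
Color all vertices in one part with color 1 and all vertices in the other part with color 2.
Since the graph has at least one edge, one color does not suffice.
Chromatic number = 2.

2


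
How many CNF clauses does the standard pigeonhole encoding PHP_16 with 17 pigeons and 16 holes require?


The PHP encoding has two parts:
1) At-least-one-hole clauses: 17 (one per pigeon, each with 16 literals).
2) At-most-one-pigeon-per-hole clauses: 16 holes * C(17,2) = 16 * 136 = 2176.
Total clauses = 17 + 2176 = 2193.

2193


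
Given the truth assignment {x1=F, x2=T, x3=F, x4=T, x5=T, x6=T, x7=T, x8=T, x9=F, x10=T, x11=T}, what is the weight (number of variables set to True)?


The weight is the number of variables assigned True.
True variables: x2, x4, x5, x6, x7, x8, x10, x11.
Weight = 8.

8


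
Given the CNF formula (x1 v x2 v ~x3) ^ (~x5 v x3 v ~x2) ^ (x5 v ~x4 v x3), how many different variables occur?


Identify each distinct variable in the formula.
Variables found: x1, x2, x3, x4, x5.
Total distinct variables = 5.

5


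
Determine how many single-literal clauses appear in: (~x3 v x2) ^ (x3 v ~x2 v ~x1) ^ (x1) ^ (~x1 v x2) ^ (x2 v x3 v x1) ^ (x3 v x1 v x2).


A unit clause contains exactly one literal.
Unit clauses found: (x1).
Count = 1.

1


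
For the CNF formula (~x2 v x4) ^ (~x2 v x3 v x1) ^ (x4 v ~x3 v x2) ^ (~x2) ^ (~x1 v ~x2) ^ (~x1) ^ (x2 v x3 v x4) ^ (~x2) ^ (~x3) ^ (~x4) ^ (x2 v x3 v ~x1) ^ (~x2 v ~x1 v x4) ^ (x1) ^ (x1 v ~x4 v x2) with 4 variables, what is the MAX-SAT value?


Enumerate all 16 truth assignments.
For each, count how many of the 14 clauses are satisfied.
The formula is not fully satisfiable, so the maximum is below 14.
Maximum simultaneously satisfiable clauses = 12.

12


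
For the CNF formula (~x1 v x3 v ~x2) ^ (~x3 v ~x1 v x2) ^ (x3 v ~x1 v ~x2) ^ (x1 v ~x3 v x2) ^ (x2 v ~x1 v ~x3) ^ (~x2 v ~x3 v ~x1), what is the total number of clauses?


Each group enclosed in parentheses joined by ^ is one clause.
Counting the conjuncts: 6 clauses.

6


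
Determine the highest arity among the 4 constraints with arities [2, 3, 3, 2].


The arities are: 2, 3, 3, 2.
Scan for the maximum value.
Maximum arity = 3.

3


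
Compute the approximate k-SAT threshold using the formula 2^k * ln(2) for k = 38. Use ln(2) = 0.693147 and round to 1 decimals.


Using the asymptotic formula: threshold ~ 2^k * ln(2).
2^38 = 274877906944.
274877906944 * 0.693147 = 190530796564.5.

190530796564.5


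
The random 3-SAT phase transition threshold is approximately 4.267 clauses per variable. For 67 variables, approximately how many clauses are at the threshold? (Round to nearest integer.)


The 3-SAT phase transition occurs at approximately 4.267 clauses per variable.
m = 4.267 * 67 = 285.889.
Rounded to nearest integer: 286.

286


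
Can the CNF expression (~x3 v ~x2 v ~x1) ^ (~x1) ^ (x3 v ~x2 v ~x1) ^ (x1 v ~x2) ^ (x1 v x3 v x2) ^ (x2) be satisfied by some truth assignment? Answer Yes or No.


Check all 8 possible truth assignments.
Number of satisfying assignments found: 0.
The formula is unsatisfiable.

No


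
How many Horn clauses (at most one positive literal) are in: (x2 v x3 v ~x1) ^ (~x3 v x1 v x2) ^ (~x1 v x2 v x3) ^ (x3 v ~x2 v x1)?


A Horn clause has at most one positive literal.
Clause 1: 2 positive lit(s) -> not Horn
Clause 2: 2 positive lit(s) -> not Horn
Clause 3: 2 positive lit(s) -> not Horn
Clause 4: 2 positive lit(s) -> not Horn
Total Horn clauses = 0.

0


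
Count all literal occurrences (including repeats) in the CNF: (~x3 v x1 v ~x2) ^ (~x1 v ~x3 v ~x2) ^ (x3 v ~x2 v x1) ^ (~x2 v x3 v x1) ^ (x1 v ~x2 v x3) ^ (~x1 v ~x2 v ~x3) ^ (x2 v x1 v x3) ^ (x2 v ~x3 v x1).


Clause lengths: 3, 3, 3, 3, 3, 3, 3, 3.
Sum = 3 + 3 + 3 + 3 + 3 + 3 + 3 + 3 = 24.

24


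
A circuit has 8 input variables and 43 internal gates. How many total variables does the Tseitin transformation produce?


The Tseitin transformation introduces one auxiliary variable per gate.
Total variables = inputs + gates = 8 + 43 = 51.

51


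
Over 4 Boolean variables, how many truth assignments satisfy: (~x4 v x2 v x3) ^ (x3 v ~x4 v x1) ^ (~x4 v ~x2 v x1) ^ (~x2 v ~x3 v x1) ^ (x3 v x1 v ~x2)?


Enumerate all 16 truth assignments over 4 variables.
Test each against every clause.
Satisfying assignments found: 10.

10


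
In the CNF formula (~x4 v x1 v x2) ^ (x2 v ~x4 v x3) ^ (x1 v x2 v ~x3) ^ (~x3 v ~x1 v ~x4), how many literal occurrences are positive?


Scan each clause for unnegated literals.
Clause 1: 2 positive; Clause 2: 2 positive; Clause 3: 2 positive; Clause 4: 0 positive.
Total positive literal occurrences = 6.

6


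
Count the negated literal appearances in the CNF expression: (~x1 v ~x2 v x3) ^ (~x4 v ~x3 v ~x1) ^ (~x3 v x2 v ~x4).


Scan each clause for negated literals.
Clause 1: 2 negative; Clause 2: 3 negative; Clause 3: 2 negative.
Total negative literal occurrences = 7.

7


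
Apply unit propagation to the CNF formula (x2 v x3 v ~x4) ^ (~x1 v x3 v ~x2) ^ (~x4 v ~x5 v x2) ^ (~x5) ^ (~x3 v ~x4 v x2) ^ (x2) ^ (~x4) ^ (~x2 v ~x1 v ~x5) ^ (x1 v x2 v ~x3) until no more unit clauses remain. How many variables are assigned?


Unit propagation repeatedly assigns the literal in any unit clause, then simplifies.
Assignments in order: x5 = F, x2 = T, x4 = F.
No further unit clauses remain.
Total variables assigned = 3.

3


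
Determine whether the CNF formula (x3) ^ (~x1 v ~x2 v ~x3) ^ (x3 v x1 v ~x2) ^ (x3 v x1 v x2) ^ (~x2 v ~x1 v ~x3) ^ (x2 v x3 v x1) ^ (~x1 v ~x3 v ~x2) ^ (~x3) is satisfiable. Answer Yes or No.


Check all 8 possible truth assignments.
Number of satisfying assignments found: 0.
The formula is unsatisfiable.

No


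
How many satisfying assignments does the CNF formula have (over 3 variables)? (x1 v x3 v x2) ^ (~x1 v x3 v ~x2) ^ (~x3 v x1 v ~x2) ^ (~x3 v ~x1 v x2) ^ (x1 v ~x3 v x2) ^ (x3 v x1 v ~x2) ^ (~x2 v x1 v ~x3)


Enumerate all 8 truth assignments over 3 variables.
Test each against every clause.
Satisfying assignments found: 2.

2


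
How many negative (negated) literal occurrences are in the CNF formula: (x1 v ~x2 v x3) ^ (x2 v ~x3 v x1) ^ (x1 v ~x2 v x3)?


Scan each clause for negated literals.
Clause 1: 1 negative; Clause 2: 1 negative; Clause 3: 1 negative.
Total negative literal occurrences = 3.

3


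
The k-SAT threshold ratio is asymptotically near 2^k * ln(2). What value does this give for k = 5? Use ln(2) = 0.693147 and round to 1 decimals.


Using the asymptotic formula: threshold ~ 2^k * ln(2).
2^5 = 32.
32 * 0.693147 = 22.2.

22.2


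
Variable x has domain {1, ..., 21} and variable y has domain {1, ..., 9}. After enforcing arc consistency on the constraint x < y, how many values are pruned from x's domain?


For the constraint x < y, x needs a supporting value in y's domain.
x can be at most 8 (one less than y's maximum).
Valid x values from domain: 8 out of 21.
Pruned = 21 - 8 = 13.

13


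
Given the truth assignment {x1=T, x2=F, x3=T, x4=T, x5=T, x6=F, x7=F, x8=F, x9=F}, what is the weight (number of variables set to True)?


The weight is the number of variables assigned True.
True variables: x1, x3, x4, x5.
Weight = 4.

4


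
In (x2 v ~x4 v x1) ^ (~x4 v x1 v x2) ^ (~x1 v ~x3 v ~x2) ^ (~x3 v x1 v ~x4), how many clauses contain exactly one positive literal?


A definite clause has exactly one positive literal.
Clause 1: 2 positive -> not definite
Clause 2: 2 positive -> not definite
Clause 3: 0 positive -> not definite
Clause 4: 1 positive -> definite
Definite clause count = 1.

1


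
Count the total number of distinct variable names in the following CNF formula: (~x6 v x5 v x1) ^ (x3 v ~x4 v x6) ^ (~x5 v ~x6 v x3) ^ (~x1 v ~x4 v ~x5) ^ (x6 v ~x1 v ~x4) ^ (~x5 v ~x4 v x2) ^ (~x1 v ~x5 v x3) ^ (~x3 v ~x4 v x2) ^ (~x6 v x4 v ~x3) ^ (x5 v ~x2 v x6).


Identify each distinct variable in the formula.
Variables found: x1, x2, x3, x4, x5, x6.
Total distinct variables = 6.

6


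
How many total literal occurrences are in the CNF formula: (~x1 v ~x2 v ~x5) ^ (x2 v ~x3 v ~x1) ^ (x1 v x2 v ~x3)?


Clause lengths: 3, 3, 3.
Sum = 3 + 3 + 3 = 9.

9


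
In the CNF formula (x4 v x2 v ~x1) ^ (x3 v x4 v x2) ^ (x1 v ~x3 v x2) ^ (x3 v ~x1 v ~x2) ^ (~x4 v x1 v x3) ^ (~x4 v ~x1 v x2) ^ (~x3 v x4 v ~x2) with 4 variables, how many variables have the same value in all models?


Find all satisfying assignments: 3 model(s).
Check which variables have the same value in every model.
Fixed variables: x2=T.
Backbone size = 1.

1


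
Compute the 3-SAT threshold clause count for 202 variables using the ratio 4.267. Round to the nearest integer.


The 3-SAT phase transition occurs at approximately 4.267 clauses per variable.
m = 4.267 * 202 = 861.934.
Rounded to nearest integer: 862.

862


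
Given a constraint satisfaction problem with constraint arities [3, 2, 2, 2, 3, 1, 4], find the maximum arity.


The arities are: 3, 2, 2, 2, 3, 1, 4.
Scan for the maximum value.
Maximum arity = 4.

4


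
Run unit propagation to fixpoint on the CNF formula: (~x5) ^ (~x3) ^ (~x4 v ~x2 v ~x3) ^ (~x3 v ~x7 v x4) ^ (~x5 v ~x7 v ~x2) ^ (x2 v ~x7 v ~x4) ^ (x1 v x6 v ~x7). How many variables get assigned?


Unit propagation repeatedly assigns the literal in any unit clause, then simplifies.
Assignments in order: x5 = F, x3 = F.
No further unit clauses remain.
Total variables assigned = 2.

2


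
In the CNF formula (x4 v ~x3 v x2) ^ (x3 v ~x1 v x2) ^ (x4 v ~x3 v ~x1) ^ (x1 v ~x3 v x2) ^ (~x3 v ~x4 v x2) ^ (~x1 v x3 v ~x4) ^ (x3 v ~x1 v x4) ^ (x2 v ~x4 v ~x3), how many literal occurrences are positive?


Scan each clause for unnegated literals.
Clause 1: 2 positive; Clause 2: 2 positive; Clause 3: 1 positive; Clause 4: 2 positive; Clause 5: 1 positive; Clause 6: 1 positive; Clause 7: 2 positive; Clause 8: 1 positive.
Total positive literal occurrences = 12.

12


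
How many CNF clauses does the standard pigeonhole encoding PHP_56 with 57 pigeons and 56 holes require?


The PHP encoding has two parts:
1) At-least-one-hole clauses: 57 (one per pigeon, each with 56 literals).
2) At-most-one-pigeon-per-hole clauses: 56 holes * C(57,2) = 56 * 1596 = 89376.
Total clauses = 57 + 89376 = 89433.

89433


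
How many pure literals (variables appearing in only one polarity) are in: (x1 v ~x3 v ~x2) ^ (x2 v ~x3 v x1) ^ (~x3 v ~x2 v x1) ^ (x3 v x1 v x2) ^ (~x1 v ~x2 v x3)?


A pure literal appears in only one polarity across all clauses.
No pure literals found.
Count = 0.

0


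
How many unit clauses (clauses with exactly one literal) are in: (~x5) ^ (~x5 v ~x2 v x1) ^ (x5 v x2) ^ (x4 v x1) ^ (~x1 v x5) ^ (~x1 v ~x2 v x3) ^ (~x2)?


A unit clause contains exactly one literal.
Unit clauses found: (~x5), (~x2).
Count = 2.

2


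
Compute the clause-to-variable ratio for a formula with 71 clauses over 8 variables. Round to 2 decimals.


Clause-to-variable ratio = clauses / variables.
71 / 8 = 8.88.

8.88


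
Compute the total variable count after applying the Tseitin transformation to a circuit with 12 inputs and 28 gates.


The Tseitin transformation introduces one auxiliary variable per gate.
Total variables = inputs + gates = 12 + 28 = 40.

40


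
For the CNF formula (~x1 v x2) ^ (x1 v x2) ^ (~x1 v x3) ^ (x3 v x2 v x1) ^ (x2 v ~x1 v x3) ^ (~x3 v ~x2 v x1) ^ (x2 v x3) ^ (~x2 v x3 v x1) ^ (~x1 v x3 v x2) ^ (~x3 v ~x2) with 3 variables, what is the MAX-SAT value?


Enumerate all 8 truth assignments.
For each, count how many of the 10 clauses are satisfied.
The formula is not fully satisfiable, so the maximum is below 10.
Maximum simultaneously satisfiable clauses = 9.

9


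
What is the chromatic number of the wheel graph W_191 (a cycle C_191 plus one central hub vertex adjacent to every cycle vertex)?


W_191 consists of the cycle C_191 together with a hub vertex adjacent to every cycle vertex.
The cycle C_191 needs 3 colors (odd cycle -> 3).
The hub is adjacent to every cycle vertex, so it must receive a new color distinct from all of them.
Chromatic number = 3 + 1 = 4.

4


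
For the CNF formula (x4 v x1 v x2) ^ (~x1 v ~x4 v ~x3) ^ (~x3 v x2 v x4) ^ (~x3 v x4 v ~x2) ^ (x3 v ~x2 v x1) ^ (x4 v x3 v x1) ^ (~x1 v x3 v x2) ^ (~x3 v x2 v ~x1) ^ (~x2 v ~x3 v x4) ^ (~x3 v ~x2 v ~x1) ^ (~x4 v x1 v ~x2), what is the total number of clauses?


Each group enclosed in parentheses joined by ^ is one clause.
Counting the conjuncts: 11 clauses.

11


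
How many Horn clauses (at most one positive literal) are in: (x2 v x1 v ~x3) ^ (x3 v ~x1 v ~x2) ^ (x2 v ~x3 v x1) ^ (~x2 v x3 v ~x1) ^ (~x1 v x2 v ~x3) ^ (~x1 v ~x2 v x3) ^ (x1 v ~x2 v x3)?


A Horn clause has at most one positive literal.
Clause 1: 2 positive lit(s) -> not Horn
Clause 2: 1 positive lit(s) -> Horn
Clause 3: 2 positive lit(s) -> not Horn
Clause 4: 1 positive lit(s) -> Horn
Clause 5: 1 positive lit(s) -> Horn
Clause 6: 1 positive lit(s) -> Horn
Clause 7: 2 positive lit(s) -> not Horn
Total Horn clauses = 4.

4


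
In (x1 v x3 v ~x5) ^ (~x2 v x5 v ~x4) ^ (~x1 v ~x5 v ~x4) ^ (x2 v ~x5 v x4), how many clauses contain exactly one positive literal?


A definite clause has exactly one positive literal.
Clause 1: 2 positive -> not definite
Clause 2: 1 positive -> definite
Clause 3: 0 positive -> not definite
Clause 4: 2 positive -> not definite
Definite clause count = 1.

1


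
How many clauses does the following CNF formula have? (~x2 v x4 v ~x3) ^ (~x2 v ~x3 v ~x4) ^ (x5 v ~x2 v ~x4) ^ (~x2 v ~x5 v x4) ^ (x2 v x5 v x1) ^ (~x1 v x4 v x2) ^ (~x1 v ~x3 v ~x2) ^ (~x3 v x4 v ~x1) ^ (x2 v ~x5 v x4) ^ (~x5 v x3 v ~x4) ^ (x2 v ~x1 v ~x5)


Each group enclosed in parentheses joined by ^ is one clause.
Counting the conjuncts: 11 clauses.

11


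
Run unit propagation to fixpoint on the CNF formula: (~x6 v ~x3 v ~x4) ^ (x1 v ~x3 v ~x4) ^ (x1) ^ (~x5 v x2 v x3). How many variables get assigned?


Unit propagation repeatedly assigns the literal in any unit clause, then simplifies.
Assignments in order: x1 = T.
No further unit clauses remain.
Total variables assigned = 1.

1


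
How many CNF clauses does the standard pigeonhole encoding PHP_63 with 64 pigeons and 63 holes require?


The PHP encoding has two parts:
1) At-least-one-hole clauses: 64 (one per pigeon, each with 63 literals).
2) At-most-one-pigeon-per-hole clauses: 63 holes * C(64,2) = 63 * 2016 = 127008.
Total clauses = 64 + 127008 = 127072.

127072


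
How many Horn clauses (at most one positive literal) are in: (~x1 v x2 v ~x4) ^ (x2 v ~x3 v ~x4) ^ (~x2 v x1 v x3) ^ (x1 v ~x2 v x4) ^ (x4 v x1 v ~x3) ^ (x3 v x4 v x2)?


A Horn clause has at most one positive literal.
Clause 1: 1 positive lit(s) -> Horn
Clause 2: 1 positive lit(s) -> Horn
Clause 3: 2 positive lit(s) -> not Horn
Clause 4: 2 positive lit(s) -> not Horn
Clause 5: 2 positive lit(s) -> not Horn
Clause 6: 3 positive lit(s) -> not Horn
Total Horn clauses = 2.

2


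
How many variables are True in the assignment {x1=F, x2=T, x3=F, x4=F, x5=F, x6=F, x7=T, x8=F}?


The weight is the number of variables assigned True.
True variables: x2, x7.
Weight = 2.

2


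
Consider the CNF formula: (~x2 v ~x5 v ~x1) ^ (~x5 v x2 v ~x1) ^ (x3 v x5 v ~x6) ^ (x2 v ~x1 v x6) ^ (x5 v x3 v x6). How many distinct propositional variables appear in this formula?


Identify each distinct variable in the formula.
Variables found: x1, x2, x3, x5, x6.
Total distinct variables = 5.

5


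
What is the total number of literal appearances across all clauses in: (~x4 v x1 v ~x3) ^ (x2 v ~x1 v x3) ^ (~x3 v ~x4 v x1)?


Clause lengths: 3, 3, 3.
Sum = 3 + 3 + 3 = 9.

9


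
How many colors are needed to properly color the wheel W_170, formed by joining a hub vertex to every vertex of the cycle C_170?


W_170 consists of the cycle C_170 together with a hub vertex adjacent to every cycle vertex.
The cycle C_170 needs 2 colors (even cycle -> 2).
The hub is adjacent to every cycle vertex, so it must receive a new color distinct from all of them.
Chromatic number = 2 + 1 = 3.

3


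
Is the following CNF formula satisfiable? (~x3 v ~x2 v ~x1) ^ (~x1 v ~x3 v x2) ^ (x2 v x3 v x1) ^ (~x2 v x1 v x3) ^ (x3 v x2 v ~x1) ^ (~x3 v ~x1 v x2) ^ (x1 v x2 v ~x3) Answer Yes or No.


Check all 8 possible truth assignments.
Number of satisfying assignments found: 2.
The formula is satisfiable.

Yes


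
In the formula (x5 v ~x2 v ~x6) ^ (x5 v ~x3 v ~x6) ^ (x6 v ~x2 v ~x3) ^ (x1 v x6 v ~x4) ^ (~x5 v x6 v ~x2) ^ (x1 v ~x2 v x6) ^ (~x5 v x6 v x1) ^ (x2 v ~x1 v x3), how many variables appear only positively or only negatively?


A pure literal appears in only one polarity across all clauses.
Pure literals: x4 (negative only).
Count = 1.

1


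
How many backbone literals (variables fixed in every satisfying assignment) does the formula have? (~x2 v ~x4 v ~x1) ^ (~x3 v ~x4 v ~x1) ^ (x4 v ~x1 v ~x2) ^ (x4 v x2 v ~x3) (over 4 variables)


Find all satisfying assignments: 9 model(s).
Check which variables have the same value in every model.
No variable is fixed across all models.
Backbone size = 0.

0


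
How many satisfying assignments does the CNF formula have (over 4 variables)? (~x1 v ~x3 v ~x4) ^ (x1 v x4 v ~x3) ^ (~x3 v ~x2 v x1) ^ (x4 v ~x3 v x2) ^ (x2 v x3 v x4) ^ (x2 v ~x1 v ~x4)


Enumerate all 16 truth assignments over 4 variables.
Test each against every clause.
Satisfying assignments found: 7.

7


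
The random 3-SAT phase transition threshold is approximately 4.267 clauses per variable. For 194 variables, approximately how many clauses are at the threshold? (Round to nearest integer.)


The 3-SAT phase transition occurs at approximately 4.267 clauses per variable.
m = 4.267 * 194 = 827.798.
Rounded to nearest integer: 828.

828


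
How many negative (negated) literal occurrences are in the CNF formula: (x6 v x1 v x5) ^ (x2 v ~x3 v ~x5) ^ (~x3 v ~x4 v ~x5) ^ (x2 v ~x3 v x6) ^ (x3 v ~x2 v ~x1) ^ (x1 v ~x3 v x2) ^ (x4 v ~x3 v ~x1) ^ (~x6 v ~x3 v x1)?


Scan each clause for negated literals.
Clause 1: 0 negative; Clause 2: 2 negative; Clause 3: 3 negative; Clause 4: 1 negative; Clause 5: 2 negative; Clause 6: 1 negative; Clause 7: 2 negative; Clause 8: 2 negative.
Total negative literal occurrences = 13.

13


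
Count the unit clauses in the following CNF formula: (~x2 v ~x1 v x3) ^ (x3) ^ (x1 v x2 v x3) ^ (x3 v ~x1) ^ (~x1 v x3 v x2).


A unit clause contains exactly one literal.
Unit clauses found: (x3).
Count = 1.

1


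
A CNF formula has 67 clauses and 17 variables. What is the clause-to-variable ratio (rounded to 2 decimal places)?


Clause-to-variable ratio = clauses / variables.
67 / 17 = 3.94.

3.94


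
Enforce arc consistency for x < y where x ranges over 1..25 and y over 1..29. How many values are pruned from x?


For the constraint x < y, x needs a supporting value in y's domain.
x can be at most 28 (one less than y's maximum).
Valid x values from domain: 25 out of 25.
Pruned = 25 - 25 = 0.

0


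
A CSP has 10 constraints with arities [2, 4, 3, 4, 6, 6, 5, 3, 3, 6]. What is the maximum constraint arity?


The arities are: 2, 4, 3, 4, 6, 6, 5, 3, 3, 6.
Scan for the maximum value.
Maximum arity = 6.

6


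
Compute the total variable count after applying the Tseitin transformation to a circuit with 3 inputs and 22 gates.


The Tseitin transformation introduces one auxiliary variable per gate.
Total variables = inputs + gates = 3 + 22 = 25.

25


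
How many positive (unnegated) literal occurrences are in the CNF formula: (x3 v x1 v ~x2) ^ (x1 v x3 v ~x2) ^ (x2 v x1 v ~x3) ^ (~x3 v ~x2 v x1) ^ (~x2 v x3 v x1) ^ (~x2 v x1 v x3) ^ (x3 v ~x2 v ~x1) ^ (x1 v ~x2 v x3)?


Scan each clause for unnegated literals.
Clause 1: 2 positive; Clause 2: 2 positive; Clause 3: 2 positive; Clause 4: 1 positive; Clause 5: 2 positive; Clause 6: 2 positive; Clause 7: 1 positive; Clause 8: 2 positive.
Total positive literal occurrences = 14.

14


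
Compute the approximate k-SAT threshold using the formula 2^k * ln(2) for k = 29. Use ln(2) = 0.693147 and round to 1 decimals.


Using the asymptotic formula: threshold ~ 2^k * ln(2).
2^29 = 536870912.
536870912 * 0.693147 = 372130462.0.

372130462.0


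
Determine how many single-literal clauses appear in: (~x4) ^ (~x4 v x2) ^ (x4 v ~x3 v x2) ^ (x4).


A unit clause contains exactly one literal.
Unit clauses found: (~x4), (x4).
Count = 2.

2


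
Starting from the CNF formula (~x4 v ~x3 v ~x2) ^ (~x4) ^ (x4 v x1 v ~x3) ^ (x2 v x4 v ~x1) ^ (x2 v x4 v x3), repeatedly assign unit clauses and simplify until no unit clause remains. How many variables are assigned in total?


Unit propagation repeatedly assigns the literal in any unit clause, then simplifies.
Assignments in order: x4 = F.
No further unit clauses remain.
Total variables assigned = 1.

1


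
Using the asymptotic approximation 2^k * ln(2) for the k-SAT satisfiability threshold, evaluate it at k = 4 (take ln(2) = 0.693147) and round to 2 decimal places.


Using the asymptotic formula: threshold ~ 2^k * ln(2).
2^4 = 16.
16 * 0.693147 = 11.09.

11.09


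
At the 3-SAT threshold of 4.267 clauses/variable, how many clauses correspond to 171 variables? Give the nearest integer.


The 3-SAT phase transition occurs at approximately 4.267 clauses per variable.
m = 4.267 * 171 = 729.657.
Rounded to nearest integer: 730.

730


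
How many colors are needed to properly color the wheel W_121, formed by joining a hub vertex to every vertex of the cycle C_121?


W_121 consists of the cycle C_121 together with a hub vertex adjacent to every cycle vertex.
The cycle C_121 needs 3 colors (odd cycle -> 3).
The hub is adjacent to every cycle vertex, so it must receive a new color distinct from all of them.
Chromatic number = 3 + 1 = 4.

4


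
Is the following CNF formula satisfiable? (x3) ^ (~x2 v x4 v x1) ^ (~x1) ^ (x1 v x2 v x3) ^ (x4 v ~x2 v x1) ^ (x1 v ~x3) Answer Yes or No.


Check all 16 possible truth assignments.
Number of satisfying assignments found: 0.
The formula is unsatisfiable.

No


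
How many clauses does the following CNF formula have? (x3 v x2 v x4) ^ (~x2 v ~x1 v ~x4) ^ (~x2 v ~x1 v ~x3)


Each group enclosed in parentheses joined by ^ is one clause.
Counting the conjuncts: 3 clauses.

3


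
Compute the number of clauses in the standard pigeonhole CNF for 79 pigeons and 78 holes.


The PHP encoding has two parts:
1) At-least-one-hole clauses: 79 (one per pigeon, each with 78 literals).
2) At-most-one-pigeon-per-hole clauses: 78 holes * C(79,2) = 78 * 3081 = 240318.
Total clauses = 79 + 240318 = 240397.

240397


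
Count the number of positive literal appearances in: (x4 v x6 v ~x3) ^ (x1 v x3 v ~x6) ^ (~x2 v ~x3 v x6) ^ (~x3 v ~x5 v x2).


Scan each clause for unnegated literals.
Clause 1: 2 positive; Clause 2: 2 positive; Clause 3: 1 positive; Clause 4: 1 positive.
Total positive literal occurrences = 6.

6


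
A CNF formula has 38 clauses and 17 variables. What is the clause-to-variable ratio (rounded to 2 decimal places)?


Clause-to-variable ratio = clauses / variables.
38 / 17 = 2.24.

2.24


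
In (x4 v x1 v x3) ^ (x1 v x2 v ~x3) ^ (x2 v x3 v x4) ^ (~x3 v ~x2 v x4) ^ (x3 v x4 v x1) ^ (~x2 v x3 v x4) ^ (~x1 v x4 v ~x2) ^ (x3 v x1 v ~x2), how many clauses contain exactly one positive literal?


A definite clause has exactly one positive literal.
Clause 1: 3 positive -> not definite
Clause 2: 2 positive -> not definite
Clause 3: 3 positive -> not definite
Clause 4: 1 positive -> definite
Clause 5: 3 positive -> not definite
Clause 6: 2 positive -> not definite
Clause 7: 1 positive -> definite
Clause 8: 2 positive -> not definite
Definite clause count = 2.

2


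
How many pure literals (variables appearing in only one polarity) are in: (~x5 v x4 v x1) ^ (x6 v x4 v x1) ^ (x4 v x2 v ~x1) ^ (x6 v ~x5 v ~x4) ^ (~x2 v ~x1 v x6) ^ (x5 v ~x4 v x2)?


A pure literal appears in only one polarity across all clauses.
Pure literals: x6 (positive only).
Count = 1.

1


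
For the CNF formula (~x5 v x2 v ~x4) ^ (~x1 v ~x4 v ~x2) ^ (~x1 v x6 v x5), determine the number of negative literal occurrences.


Scan each clause for negated literals.
Clause 1: 2 negative; Clause 2: 3 negative; Clause 3: 1 negative.
Total negative literal occurrences = 6.

6
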